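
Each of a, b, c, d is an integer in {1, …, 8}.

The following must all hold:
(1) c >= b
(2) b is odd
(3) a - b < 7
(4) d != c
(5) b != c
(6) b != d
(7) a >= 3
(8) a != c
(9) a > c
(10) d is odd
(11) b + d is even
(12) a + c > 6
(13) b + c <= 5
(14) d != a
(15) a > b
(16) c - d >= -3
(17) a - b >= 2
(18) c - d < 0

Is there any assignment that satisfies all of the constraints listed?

Try a = 6, b = 1, c = 3, d = 5.
Check constraint 3: a - b = 5; constraint 12: a + c = 9; constraint 13: b + c = 4. The remaining constraints are straightforward to verify.

Satisfiable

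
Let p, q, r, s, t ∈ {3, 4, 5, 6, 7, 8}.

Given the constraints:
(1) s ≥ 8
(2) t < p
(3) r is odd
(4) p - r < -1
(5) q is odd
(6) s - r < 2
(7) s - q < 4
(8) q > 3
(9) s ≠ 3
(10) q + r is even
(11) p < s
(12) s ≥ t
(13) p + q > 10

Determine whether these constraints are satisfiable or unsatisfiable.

Satisfiable

One satisfying assignment is p = 5, q = 7, r = 7, s = 8, t = 4.
For the less obvious constraints — constraint 4: p - r = -2; constraint 6: s - r = 1; constraint 7: s - q = 1 — and the others hold by inspection.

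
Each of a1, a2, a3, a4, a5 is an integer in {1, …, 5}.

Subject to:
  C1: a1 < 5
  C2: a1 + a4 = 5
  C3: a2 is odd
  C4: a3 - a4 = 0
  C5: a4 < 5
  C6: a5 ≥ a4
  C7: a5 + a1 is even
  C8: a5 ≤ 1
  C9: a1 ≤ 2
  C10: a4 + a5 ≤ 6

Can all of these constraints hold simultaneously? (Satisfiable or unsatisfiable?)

From constraint 9: a1 ≤ 2. From constraints 6 and 8: a4 ≤ a5 ≤ 1. Hence a1 + a4 ≤ 3. But constraint 2 requires a1 + a4 = 5, and 5 > 3. Contradiction.

Unsatisfiable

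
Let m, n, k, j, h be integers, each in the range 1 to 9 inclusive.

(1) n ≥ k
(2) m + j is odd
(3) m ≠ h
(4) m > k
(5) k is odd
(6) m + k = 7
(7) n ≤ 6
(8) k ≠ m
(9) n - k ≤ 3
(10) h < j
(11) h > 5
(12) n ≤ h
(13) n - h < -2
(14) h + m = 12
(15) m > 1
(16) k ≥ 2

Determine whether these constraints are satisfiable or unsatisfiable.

Setting (m, n, k, j, h) = (4, 4, 3, 9, 8) satisfies everything: constraint 6: m + k = 7; constraint 9: n - k = 1; constraint 13: n - h = -4, and the others follow.

Satisfiable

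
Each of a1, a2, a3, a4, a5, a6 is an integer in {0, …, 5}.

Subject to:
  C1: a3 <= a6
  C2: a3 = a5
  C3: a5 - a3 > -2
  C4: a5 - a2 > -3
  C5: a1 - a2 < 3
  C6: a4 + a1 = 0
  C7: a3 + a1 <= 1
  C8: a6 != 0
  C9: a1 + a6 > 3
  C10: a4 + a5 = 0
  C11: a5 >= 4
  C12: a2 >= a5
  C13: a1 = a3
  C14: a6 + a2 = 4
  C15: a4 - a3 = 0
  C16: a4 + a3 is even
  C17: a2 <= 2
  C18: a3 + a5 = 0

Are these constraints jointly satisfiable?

From constraint 11: a5 ≥ 4. From constraints 12 and 17: a5 ≤ a2 and a2 ≤ 2, so a5 ≤ 2. But 2 < 4, so no value of a5 works.

Unsatisfiable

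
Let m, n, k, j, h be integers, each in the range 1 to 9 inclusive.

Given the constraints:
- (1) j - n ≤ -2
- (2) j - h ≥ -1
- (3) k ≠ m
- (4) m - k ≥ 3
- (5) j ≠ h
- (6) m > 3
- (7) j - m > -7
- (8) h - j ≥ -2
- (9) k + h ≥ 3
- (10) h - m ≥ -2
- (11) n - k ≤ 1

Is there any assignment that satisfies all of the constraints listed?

Unsatisfiable

Constraints 1, 2, 4, 10, and 11 give m − k ≥ 3, k − n ≥ -1, n − j ≥ 2, j − h ≥ -1, h − m ≥ -2.
Adding all 5 inequalities: the left sides telescope to 0, and the right sides sum to 3 + (-1) + 2 + (-1) + (-2) = 1. So 0 ≥ 1, which is false.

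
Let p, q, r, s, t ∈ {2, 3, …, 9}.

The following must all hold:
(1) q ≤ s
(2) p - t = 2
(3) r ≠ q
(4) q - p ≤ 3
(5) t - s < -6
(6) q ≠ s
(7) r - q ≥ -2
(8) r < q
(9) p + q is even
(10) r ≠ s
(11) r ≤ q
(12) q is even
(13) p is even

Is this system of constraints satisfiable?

Try p = 4, q = 4, r = 3, s = 9, t = 2.
Check constraint 2: p - t = 2; constraint 4: q - p = 0. The remaining constraints are straightforward to verify.

Satisfiable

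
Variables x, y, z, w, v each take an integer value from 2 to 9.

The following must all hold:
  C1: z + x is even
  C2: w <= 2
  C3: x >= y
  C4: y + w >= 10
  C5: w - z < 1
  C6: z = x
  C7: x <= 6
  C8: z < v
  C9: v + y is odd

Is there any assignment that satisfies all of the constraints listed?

From constraints 3 and 7: y ≤ x ≤ 6. From constraint 2: w ≤ 2. Hence y + w ≤ 8. But constraint 4 requires y + w ≥ 10, and 10 > 8. Contradiction.

Unsatisfiable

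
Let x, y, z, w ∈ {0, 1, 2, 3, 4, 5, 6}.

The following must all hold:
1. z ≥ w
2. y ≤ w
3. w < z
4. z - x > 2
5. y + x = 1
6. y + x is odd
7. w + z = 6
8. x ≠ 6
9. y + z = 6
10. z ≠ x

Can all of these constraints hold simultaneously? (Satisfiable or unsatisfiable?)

Satisfiable

The assignment x = 1, y = 0, z = 6, w = 0 works:
  constraint 4 holds since z - x = 5.
  constraint 5 holds since y + x = 1.
  constraint 7 holds since w + z = 6.
The rest check out directly.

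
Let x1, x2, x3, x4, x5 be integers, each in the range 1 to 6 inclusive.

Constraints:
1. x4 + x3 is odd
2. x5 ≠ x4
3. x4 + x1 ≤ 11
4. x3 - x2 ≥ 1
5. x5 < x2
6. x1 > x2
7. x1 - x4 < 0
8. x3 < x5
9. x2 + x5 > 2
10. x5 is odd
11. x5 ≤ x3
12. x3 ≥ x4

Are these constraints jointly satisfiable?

Unsatisfiable

Constraints 5, 6, 7, 8, and 12 give x2 < x1, x1 < x4, x4 ≤ x3, x3 < x5, x5 < x2. Chaining: x2 < x1 < x4 ≤ x3 < x5 < x2, which forces x2 < x2 — impossible.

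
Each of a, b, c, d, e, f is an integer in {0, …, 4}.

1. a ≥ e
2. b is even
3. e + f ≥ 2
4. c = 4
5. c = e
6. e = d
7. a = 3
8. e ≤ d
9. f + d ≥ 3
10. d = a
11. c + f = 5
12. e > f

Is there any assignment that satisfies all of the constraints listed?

Unsatisfiable

Constraint 4 fixes c = 4 and constraint 7 fixes a = 3. Constraints 5, 6, and 10 give c = e = d = a, so c = a. But 4 ≠ 3 — contradiction.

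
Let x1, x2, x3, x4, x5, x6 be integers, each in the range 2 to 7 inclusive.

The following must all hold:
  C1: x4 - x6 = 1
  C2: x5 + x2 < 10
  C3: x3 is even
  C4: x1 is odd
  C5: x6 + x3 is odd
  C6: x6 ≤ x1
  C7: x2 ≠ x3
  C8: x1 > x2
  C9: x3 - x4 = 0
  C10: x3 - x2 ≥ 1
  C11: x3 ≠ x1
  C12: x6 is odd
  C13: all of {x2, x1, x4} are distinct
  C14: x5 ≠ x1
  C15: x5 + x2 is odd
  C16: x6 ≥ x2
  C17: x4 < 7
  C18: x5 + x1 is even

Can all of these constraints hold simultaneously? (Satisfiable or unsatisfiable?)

Satisfiable

Take x1 = 3, x2 = 2, x3 = 4, x4 = 4, x5 = 7, x6 = 3. Then constraint 1: x4 - x6 = 1; constraint 2: x5 + x2 = 9, and every other listed constraint is also met.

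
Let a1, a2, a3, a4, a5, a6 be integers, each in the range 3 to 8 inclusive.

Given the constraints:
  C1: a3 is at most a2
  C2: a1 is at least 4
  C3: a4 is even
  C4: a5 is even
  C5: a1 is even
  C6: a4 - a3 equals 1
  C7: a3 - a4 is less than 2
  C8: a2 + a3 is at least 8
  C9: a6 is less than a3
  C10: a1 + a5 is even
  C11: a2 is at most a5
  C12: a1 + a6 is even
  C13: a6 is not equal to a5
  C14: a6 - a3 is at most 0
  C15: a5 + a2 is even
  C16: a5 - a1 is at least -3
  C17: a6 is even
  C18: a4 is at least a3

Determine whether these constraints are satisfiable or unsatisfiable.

The assignment a1 = 8, a2 = 6, a3 = 5, a4 = 6, a5 = 8, a6 = 4 works:
  constraint 6 holds since a4 - a3 = 1.
  constraint 7 holds since a3 - a4 = -1.
The rest check out directly.

Satisfiable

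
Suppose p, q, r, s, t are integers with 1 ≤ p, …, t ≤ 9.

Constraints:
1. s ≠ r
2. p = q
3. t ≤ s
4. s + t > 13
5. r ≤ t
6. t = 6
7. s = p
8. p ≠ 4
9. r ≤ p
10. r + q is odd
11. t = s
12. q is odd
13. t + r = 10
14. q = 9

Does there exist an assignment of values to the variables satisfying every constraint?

Unsatisfiable

Constraint 6 fixes t = 6 and constraint 14 fixes q = 9. Constraints 2, 7, and 11 give t = s = p = q, so t = q. But 6 ≠ 9 — contradiction.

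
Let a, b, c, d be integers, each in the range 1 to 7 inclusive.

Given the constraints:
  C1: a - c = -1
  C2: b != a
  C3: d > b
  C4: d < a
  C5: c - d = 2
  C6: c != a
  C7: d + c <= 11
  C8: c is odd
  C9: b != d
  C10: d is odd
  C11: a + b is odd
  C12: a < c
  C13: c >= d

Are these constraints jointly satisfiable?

Satisfiable

Setting (a, b, c, d) = (4, 1, 5, 3) satisfies everything: constraint 1: a - c = -1; constraint 5: c - d = 2, and the others follow.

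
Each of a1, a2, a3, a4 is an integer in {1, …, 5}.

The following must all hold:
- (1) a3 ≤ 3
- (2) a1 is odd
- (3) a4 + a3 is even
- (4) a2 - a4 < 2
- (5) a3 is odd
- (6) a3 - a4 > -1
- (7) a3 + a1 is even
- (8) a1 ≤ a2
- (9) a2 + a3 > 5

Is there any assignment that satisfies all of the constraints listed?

Satisfiable

One satisfying assignment is a1 = 3, a2 = 4, a3 = 3, a4 = 3.
For the less obvious constraints — constraint 4: a2 - a4 = 1; constraint 6: a3 - a4 = 0; constraint 9: a2 + a3 = 7 — and the others hold by inspection.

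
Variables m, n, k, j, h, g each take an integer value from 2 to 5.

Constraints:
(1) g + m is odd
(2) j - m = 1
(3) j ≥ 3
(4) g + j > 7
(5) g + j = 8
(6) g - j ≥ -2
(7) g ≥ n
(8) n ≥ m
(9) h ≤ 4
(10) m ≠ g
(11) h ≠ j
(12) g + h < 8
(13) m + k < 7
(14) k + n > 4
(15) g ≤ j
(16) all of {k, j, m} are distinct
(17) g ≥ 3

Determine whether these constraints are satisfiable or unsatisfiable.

Try m = 3, n = 4, k = 2, j = 4, h = 3, g = 4.
Check constraint 2: j - m = 1; constraint 4: g + j = 8. The remaining constraints are straightforward to verify.

Satisfiable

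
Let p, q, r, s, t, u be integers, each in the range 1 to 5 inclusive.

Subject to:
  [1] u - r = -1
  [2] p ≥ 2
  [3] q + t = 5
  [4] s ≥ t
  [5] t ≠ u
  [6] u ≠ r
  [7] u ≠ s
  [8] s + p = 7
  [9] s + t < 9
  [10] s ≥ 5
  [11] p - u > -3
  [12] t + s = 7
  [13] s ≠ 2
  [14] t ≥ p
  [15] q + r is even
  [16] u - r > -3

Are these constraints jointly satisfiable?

One satisfying assignment is p = 2, q = 3, r = 5, s = 5, t = 2, u = 4.
For the less obvious constraints — constraint 1: u - r = -1; constraint 3: q + t = 5; constraint 8: s + p = 7 — and the others hold by inspection.

Satisfiable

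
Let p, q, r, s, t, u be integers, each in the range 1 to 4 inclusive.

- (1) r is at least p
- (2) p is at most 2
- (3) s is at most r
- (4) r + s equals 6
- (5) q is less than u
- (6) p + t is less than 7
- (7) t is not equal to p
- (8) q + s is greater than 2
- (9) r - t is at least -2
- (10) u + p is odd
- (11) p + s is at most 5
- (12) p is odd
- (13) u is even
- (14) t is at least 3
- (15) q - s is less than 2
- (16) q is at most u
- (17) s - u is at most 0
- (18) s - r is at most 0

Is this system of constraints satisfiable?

Try p = 1, q = 2, r = 4, s = 2, t = 3, u = 4.
Check constraint 4: r + s = 6; constraint 6: p + t = 4. The remaining constraints are straightforward to verify.

Satisfiable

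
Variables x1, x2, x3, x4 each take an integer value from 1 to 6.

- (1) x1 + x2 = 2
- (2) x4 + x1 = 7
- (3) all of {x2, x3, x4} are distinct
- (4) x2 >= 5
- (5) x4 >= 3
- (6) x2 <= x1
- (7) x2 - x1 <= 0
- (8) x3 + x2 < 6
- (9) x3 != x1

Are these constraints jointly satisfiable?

Unsatisfiable

From constraint 5: x4 ≥ 3. From constraints 4 and 6: x1 ≥ x2 ≥ 5. Hence x4 + x1 ≥ 8. But constraint 2 requires x4 + x1 = 7, and 7 < 8. Contradiction.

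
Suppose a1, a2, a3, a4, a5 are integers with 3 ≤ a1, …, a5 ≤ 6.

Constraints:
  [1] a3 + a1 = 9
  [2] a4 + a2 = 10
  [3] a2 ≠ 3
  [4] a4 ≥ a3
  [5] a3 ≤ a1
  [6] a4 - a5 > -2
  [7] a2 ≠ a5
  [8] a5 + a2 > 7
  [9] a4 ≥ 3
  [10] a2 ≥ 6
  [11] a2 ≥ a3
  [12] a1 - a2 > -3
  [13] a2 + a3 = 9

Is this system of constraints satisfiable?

Satisfiable

Take a1 = 6, a2 = 6, a3 = 3, a4 = 4, a5 = 4. Then constraint 1: a3 + a1 = 9; constraint 2: a4 + a2 = 10, and every other listed constraint is also met.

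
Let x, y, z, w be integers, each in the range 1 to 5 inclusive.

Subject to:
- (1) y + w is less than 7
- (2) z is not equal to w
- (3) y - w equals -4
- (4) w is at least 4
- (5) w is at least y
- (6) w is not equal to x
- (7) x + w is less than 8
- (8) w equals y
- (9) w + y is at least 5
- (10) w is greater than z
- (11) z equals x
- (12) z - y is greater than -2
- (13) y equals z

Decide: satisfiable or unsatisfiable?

Unsatisfiable

From constraints 8, 11, and 13, w = y = z = x, so w = x. But constraint 6 says w ≠ x. Contradiction.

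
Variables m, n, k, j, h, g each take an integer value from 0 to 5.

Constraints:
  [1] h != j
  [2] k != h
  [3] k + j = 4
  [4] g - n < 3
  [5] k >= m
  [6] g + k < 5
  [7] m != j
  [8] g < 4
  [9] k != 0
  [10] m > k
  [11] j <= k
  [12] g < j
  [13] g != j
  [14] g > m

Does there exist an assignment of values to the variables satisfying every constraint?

Constraints 10, 11, 12, and 14 give m < g, g < j, j ≤ k, k < m. Chaining: m < g < j ≤ k < m, which forces m < m — impossible.

Unsatisfiable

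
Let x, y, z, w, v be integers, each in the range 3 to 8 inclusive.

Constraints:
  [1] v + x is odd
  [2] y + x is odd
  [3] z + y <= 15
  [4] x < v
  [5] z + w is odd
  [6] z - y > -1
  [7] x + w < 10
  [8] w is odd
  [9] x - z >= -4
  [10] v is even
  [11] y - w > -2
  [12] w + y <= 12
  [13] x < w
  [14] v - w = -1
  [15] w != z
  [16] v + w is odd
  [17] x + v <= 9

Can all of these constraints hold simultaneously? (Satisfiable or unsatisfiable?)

One satisfying assignment is x = 3, y = 6, z = 6, w = 5, v = 4.
For the less obvious constraints — constraint 3: z + y = 12; constraint 6: z - y = 0 — and the others hold by inspection.

Satisfiable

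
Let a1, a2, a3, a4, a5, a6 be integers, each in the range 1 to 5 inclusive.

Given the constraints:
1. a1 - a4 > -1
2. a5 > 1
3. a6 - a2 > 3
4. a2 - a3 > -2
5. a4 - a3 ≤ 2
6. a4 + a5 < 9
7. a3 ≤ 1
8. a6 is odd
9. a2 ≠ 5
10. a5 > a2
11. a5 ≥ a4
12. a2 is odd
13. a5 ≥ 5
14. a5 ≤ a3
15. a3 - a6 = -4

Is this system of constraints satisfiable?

From constraint 13: a5 ≥ 5. From constraints 7 and 14: a5 ≤ a3 and a3 ≤ 1, so a5 ≤ 1. But 1 < 5, so no value of a5 works.

Unsatisfiable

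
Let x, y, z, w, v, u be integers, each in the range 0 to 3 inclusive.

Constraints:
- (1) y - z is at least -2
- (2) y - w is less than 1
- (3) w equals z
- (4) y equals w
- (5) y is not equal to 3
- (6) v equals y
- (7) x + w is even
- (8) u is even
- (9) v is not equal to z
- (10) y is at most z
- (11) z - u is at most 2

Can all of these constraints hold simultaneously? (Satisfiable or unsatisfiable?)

From constraints 3, 4, and 6, v = y = w = z, so v = z. But constraint 9 says v ≠ z. Contradiction.

Unsatisfiable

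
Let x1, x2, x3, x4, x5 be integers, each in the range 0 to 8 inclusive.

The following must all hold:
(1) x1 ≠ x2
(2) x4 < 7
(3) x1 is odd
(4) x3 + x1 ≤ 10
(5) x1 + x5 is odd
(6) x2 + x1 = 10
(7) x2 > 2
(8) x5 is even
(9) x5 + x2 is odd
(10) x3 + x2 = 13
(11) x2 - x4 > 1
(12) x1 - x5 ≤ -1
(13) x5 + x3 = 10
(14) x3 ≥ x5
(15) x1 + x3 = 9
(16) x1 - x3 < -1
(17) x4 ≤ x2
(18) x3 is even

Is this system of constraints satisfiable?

Satisfiable

Try x1 = 3, x2 = 7, x3 = 6, x4 = 5, x5 = 4.
Check constraint 4: x3 + x1 = 9; constraint 6: x2 + x1 = 10; constraint 10: x3 + x2 = 13. The remaining constraints are straightforward to verify.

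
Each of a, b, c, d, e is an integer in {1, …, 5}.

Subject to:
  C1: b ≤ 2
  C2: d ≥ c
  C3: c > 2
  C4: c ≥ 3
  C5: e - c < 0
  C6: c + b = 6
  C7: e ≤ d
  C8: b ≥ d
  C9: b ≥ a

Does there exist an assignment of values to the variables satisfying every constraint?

From constraints 2 and 4: d ≥ c and c ≥ 3, so d ≥ 3. From constraints 1 and 8: d ≤ b and b ≤ 2, so d ≤ 2. But 2 < 3, so no value of d works.

Unsatisfiable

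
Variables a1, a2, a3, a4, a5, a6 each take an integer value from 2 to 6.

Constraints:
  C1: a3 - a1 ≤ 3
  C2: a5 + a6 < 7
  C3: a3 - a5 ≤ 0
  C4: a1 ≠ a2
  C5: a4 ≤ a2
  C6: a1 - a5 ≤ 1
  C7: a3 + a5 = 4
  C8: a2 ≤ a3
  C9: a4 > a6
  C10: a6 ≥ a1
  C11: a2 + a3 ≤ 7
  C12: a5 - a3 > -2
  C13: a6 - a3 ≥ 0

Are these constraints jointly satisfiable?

Unsatisfiable

Constraints 5, 8, 9, and 13 give a4 ≤ a2, a2 ≤ a3, a3 ≤ a6, a6 < a4. Chaining: a4 ≤ a2 ≤ a3 ≤ a6 < a4, which forces a4 < a4 — impossible.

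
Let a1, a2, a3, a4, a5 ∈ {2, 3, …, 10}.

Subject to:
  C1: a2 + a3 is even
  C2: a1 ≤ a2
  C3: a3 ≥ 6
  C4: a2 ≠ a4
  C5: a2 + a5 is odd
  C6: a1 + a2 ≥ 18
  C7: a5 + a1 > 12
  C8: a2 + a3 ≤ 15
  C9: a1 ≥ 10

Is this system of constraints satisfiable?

Unsatisfiable

From constraints 2 and 9: a2 ≥ a1 ≥ 10. From constraint 3: a3 ≥ 6. Hence a2 + a3 ≥ 16. But constraint 8 requires a2 + a3 ≤ 15, and 15 < 16. Contradiction.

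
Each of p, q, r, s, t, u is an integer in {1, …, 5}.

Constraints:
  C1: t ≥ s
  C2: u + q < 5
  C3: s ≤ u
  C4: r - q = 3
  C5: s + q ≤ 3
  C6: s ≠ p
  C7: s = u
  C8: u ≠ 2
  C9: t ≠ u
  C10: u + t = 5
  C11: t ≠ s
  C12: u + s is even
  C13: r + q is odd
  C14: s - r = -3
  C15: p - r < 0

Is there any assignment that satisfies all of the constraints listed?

Satisfiable

One satisfying assignment is p = 2, q = 1, r = 4, s = 1, t = 4, u = 1.
For the less obvious constraints — constraint 2: u + q = 2; constraint 4: r - q = 3 — and the others hold by inspection.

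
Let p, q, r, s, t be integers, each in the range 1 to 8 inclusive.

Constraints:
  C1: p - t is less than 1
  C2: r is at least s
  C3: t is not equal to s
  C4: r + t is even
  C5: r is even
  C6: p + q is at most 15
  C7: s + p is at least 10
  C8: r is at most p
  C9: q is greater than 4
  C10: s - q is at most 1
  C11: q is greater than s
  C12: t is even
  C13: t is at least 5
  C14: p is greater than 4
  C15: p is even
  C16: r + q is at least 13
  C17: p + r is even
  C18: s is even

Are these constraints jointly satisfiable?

Satisfiable

Setting (p, q, r, s, t) = (8, 5, 8, 4, 8) satisfies everything: constraint 1: p - t = 0; constraint 6: p + q = 13, and the others follow.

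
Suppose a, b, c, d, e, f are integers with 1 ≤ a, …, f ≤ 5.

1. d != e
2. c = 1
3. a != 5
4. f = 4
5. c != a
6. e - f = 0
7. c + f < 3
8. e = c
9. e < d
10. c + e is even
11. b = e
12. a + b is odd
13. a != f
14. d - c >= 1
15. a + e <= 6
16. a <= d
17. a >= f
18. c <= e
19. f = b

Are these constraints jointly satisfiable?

Unsatisfiable

Constraint 4 fixes f = 4 and constraint 2 fixes c = 1. Constraints 8, 11, and 19 give f = b = e = c, so f = c. But 4 ≠ 1 — contradiction.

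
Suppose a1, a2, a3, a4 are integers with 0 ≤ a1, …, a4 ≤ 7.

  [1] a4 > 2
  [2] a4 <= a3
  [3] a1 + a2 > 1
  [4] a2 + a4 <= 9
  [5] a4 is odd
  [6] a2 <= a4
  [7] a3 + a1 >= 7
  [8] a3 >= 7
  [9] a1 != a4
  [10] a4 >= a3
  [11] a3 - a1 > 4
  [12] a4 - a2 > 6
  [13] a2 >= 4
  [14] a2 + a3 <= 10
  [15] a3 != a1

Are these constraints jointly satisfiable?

Unsatisfiable

From constraint 13: a2 ≥ 4. From constraints 8 and 10: a4 ≥ a3 ≥ 7. Hence a2 + a4 ≥ 11. But constraint 4 requires a2 + a4 ≤ 9, and 9 < 11. Contradiction.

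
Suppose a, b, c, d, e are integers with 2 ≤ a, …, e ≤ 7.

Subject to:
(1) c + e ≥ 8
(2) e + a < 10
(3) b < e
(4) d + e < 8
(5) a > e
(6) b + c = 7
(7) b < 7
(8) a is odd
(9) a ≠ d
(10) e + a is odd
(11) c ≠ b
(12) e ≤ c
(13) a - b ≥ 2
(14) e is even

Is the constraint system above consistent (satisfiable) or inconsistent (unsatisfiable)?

Setting (a, b, c, d, e) = (5, 2, 5, 3, 4) satisfies everything: constraint 1: c + e = 9; constraint 2: e + a = 9, and the others follow.

Satisfiable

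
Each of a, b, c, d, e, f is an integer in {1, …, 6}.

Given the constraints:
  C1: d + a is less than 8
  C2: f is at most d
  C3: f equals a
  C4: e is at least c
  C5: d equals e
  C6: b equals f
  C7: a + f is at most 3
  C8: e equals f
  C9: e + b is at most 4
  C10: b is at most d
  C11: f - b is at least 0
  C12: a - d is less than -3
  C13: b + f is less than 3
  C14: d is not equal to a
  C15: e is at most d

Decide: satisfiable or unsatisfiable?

Unsatisfiable

From constraints 3, 5, and 8, d = e = f = a, so d = a. But constraint 14 says d ≠ a. Contradiction.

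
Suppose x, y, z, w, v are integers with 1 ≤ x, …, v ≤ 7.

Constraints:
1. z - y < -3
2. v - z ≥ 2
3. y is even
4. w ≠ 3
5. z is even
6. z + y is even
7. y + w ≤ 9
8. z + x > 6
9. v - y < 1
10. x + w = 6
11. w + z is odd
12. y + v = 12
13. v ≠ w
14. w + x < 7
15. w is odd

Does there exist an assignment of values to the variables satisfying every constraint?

The assignment x = 5, y = 6, z = 2, w = 1, v = 6 works:
  constraint 1 holds since z - y = -4.
  constraint 2 holds since v - z = 4.
The rest check out directly.

Satisfiable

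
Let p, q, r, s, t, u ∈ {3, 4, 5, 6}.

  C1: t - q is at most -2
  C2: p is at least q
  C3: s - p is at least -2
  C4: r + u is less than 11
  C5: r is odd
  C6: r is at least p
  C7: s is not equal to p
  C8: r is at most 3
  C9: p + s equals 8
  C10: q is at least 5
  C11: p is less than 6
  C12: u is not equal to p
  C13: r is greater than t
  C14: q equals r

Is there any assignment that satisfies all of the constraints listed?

From constraints 2 and 10: p ≥ q and q ≥ 5, so p ≥ 5. From constraints 6 and 8: p ≤ r and r ≤ 3, so p ≤ 3. But 3 < 5, so no value of p works.

Unsatisfiable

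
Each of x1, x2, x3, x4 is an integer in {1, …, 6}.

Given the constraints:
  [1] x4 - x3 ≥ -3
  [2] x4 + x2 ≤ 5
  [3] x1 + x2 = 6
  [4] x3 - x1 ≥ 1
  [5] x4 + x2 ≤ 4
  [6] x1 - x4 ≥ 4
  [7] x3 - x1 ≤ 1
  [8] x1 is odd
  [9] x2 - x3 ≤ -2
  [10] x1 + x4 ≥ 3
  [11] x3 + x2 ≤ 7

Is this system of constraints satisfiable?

Unsatisfiable

Constraints 1, 4, and 6 give x3 − x1 ≥ 1, x1 − x4 ≥ 4, x4 − x3 ≥ -3.
Adding all 3 inequalities: the left sides telescope to 0, and the right sides sum to 1 + 4 + (-3) = 2. So 0 ≥ 2, which is false.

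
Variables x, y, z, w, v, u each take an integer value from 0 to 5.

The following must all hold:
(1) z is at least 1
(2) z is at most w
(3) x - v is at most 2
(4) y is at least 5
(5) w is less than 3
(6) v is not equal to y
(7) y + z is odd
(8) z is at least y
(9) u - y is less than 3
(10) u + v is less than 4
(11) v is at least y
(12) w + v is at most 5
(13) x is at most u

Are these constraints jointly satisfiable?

From constraints 1 and 2: w ≥ z ≥ 1. From constraints 4 and 11: v ≥ y ≥ 5. Hence w + v ≥ 6. But constraint 12 requires w + v ≤ 5, and 5 < 6. Contradiction.

Unsatisfiable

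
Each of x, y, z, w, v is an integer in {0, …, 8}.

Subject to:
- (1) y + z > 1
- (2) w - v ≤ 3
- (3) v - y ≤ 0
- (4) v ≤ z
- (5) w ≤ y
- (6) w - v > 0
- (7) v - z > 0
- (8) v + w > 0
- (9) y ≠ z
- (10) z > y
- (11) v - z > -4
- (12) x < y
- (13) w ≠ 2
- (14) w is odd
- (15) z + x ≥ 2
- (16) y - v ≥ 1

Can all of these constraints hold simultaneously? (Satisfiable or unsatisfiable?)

Unsatisfiable

Constraints 5, 6, 7, and 10 give z < v, v < w, w ≤ y, y < z. Chaining: z < v < w ≤ y < z, which forces z < z — impossible.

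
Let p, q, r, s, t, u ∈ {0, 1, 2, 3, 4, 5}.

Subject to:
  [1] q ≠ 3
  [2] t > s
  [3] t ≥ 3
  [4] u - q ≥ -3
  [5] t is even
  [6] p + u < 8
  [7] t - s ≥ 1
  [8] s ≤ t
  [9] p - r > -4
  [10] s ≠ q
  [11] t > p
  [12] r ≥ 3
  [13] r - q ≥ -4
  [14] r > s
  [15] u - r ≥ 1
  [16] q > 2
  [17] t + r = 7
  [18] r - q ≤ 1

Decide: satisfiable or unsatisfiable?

Satisfiable

Setting (p, q, r, s, t, u) = (2, 5, 3, 0, 4, 5) satisfies everything: constraint 4: u - q = 0; constraint 6: p + u = 7; constraint 7: t - s = 4, and the others follow.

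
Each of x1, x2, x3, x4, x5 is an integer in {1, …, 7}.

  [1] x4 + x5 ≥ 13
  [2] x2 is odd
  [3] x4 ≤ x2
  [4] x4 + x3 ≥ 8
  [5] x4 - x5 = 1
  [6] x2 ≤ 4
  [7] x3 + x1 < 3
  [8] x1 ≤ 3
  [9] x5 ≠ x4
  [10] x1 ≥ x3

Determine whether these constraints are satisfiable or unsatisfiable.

From constraints 3 and 6: x4 ≤ x2 ≤ 4. From constraints 8 and 10: x3 ≤ x1 ≤ 3. Hence x4 + x3 ≤ 7. But constraint 4 requires x4 + x3 ≥ 8, and 8 > 7. Contradiction.

Unsatisfiable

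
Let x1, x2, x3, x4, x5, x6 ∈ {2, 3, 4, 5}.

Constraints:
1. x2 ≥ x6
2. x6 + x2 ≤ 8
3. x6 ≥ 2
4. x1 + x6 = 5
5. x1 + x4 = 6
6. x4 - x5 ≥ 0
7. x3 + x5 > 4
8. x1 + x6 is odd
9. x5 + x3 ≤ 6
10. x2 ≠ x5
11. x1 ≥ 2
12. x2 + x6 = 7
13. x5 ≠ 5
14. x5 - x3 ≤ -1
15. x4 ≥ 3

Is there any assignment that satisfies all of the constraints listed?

Satisfiable

One satisfying assignment is x1 = 2, x2 = 4, x3 = 4, x4 = 4, x5 = 2, x6 = 3.
For the less obvious constraints — constraint 2: x6 + x2 = 7; constraint 4: x1 + x6 = 5 — and the others hold by inspection.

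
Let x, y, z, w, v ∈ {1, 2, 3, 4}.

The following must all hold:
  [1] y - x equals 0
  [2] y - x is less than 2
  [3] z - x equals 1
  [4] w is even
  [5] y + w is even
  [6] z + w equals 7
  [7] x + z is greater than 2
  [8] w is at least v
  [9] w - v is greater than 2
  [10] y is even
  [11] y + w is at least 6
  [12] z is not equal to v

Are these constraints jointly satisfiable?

Try x = 2, y = 2, z = 3, w = 4, v = 1.
Check constraint 1: y - x = 0; constraint 2: y - x = 0. The remaining constraints are straightforward to verify.

Satisfiable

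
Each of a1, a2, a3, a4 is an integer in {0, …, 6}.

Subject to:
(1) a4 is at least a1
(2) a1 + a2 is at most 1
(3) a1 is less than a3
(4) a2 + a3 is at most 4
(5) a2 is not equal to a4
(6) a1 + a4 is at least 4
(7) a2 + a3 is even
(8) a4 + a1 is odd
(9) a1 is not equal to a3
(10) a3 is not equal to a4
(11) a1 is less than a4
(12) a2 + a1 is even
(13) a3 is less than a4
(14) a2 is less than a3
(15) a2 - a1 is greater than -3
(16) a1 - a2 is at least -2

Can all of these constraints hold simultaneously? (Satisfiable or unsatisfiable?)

Satisfiable

Setting (a1, a2, a3, a4) = (0, 0, 4, 5) satisfies everything: constraint 2: a1 + a2 = 0; constraint 4: a2 + a3 = 4; constraint 6: a1 + a4 = 5, and the others follow.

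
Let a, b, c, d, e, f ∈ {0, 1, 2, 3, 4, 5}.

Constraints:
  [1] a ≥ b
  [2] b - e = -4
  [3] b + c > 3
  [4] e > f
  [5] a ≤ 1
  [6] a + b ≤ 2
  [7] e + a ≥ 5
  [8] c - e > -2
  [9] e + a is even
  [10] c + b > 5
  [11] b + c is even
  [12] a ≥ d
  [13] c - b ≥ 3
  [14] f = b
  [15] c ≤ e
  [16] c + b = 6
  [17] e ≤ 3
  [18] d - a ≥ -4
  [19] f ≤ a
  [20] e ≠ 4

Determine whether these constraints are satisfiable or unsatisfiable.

From constraints 15 and 17: c ≤ e ≤ 3. From constraints 1 and 5: b ≤ a ≤ 1. Hence c + b ≤ 4. But constraint 16 requires c + b = 6, and 6 > 4. Contradiction.

Unsatisfiable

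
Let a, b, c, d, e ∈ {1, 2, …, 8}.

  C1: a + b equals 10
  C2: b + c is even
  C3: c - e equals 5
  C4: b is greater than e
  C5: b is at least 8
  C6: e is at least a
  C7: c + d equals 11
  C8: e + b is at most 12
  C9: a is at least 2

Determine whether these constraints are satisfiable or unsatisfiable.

The assignment a = 2, b = 8, c = 8, d = 3, e = 3 works:
  constraint 1 holds since a + b = 10.
  constraint 3 holds since c - e = 5.
  constraint 7 holds since c + d = 11.
The rest check out directly.

Satisfiable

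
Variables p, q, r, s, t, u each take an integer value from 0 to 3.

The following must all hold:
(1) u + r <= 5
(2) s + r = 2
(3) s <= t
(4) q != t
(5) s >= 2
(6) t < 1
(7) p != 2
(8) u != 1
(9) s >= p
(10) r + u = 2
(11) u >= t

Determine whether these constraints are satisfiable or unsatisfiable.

Unsatisfiable

From constraints 3 and 5: t ≥ s and s ≥ 2, so t ≥ 2. From constraint 6: t ≤ 0. But 0 < 2, so no value of t works.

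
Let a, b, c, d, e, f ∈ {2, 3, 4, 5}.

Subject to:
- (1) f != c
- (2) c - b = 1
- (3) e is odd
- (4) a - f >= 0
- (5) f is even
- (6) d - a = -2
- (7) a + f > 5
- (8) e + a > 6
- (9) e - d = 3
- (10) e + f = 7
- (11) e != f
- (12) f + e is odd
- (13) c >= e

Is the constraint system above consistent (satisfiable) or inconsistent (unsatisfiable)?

Satisfiable

One satisfying assignment is a = 4, b = 4, c = 5, d = 2, e = 5, f = 2.
For the less obvious constraints — constraint 2: c - b = 1; constraint 4: a - f = 2 — and the others hold by inspection.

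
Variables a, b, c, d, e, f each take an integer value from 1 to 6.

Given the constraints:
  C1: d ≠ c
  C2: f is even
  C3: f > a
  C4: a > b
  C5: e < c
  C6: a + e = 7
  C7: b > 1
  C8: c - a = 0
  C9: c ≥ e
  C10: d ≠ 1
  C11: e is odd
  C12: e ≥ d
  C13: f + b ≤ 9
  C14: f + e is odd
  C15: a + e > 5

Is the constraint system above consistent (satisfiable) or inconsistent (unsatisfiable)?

The assignment a = 4, b = 3, c = 4, d = 2, e = 3, f = 6 works:
  constraint 6 holds since a + e = 7.
  constraint 8 holds since c - a = 0.
  constraint 13 holds since f + b = 9.
The rest check out directly.

Satisfiable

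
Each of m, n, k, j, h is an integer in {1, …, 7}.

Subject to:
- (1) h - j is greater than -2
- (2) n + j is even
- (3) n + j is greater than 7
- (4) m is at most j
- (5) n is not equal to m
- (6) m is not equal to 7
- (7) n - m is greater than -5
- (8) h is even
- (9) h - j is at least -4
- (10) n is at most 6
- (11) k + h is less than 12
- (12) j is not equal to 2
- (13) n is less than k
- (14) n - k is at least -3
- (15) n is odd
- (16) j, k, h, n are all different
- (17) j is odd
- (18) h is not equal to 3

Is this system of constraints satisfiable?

Satisfiable

One satisfying assignment is m = 4, n = 1, k = 4, j = 7, h = 6.
For the less obvious constraints — constraint 1: h - j = -1; constraint 3: n + j = 8 — and the others hold by inspection.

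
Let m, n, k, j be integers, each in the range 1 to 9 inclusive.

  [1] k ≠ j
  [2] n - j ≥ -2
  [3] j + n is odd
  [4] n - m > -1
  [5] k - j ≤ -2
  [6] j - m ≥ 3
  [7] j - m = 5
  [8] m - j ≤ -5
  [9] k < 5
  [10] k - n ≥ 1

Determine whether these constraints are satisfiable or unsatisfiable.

Unsatisfiable

Constraints 2, 5, and 10 give j − k ≥ 2, k − n ≥ 1, n − j ≥ -2.
Adding all 3 inequalities: the left sides telescope to 0, and the right sides sum to 2 + 1 + (-2) = 1. So 0 ≥ 1, which is false.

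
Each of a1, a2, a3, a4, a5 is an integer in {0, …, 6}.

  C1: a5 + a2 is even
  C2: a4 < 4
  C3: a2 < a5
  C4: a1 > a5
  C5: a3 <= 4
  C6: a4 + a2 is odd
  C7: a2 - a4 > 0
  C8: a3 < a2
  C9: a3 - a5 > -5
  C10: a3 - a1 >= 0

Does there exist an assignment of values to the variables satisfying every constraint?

Constraints 3, 4, 8, and 10 give a1 ≤ a3, a3 < a2, a2 < a5, a5 < a1. Chaining: a1 ≤ a3 < a2 < a5 < a1, which forces a1 < a1 — impossible.

Unsatisfiable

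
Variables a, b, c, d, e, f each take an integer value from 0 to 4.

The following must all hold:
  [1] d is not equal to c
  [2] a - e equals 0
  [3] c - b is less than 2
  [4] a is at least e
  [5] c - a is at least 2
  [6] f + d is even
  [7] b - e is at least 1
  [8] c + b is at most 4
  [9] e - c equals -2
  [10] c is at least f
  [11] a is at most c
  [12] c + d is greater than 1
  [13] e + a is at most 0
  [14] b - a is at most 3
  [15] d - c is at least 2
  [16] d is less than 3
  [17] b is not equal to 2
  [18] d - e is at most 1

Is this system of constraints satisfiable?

Constraints 5, 7, 14, 15, and 18 give a − b ≥ -3, b − e ≥ 1, e − d ≥ -1, d − c ≥ 2, c − a ≥ 2.
Adding all 5 inequalities: the left sides telescope to 0, and the right sides sum to (-3) + 1 + (-1) + 2 + 2 = 1. So 0 ≥ 1, which is false.

Unsatisfiable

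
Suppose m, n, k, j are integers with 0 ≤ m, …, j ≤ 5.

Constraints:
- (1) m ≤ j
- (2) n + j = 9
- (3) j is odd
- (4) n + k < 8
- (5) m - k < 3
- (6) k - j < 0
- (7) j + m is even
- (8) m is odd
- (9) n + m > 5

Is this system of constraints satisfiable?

One satisfying assignment is m = 3, n = 4, k = 3, j = 5.
For the less obvious constraints — constraint 2: n + j = 9; constraint 4: n + k = 7 — and the others hold by inspection.

Satisfiable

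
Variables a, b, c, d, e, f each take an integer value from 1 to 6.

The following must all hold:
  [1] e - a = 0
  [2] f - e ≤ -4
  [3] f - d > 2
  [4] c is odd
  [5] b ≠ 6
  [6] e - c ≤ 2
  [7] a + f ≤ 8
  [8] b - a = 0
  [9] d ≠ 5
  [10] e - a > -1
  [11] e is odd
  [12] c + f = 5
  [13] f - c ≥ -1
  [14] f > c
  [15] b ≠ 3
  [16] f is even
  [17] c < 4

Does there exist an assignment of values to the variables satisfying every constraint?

Constraints 2, 6, and 13 give e − f ≥ 4, f − c ≥ -1, c − e ≥ -2.
Adding all 3 inequalities: the left sides telescope to 0, and the right sides sum to 4 + (-1) + (-2) = 1. So 0 ≥ 1, which is false.

Unsatisfiable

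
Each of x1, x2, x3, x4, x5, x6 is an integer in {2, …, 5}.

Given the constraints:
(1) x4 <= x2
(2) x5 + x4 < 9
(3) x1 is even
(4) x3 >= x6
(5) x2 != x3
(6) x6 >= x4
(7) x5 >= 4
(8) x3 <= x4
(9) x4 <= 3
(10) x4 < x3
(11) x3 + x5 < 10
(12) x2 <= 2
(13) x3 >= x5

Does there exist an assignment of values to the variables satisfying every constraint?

Unsatisfiable

From constraints 7 and 13: x3 ≥ x5 and x5 ≥ 4, so x3 ≥ 4. From constraints 8 and 9: x3 ≤ x4 and x4 ≤ 3, so x3 ≤ 3. But 3 < 4, so no value of x3 works.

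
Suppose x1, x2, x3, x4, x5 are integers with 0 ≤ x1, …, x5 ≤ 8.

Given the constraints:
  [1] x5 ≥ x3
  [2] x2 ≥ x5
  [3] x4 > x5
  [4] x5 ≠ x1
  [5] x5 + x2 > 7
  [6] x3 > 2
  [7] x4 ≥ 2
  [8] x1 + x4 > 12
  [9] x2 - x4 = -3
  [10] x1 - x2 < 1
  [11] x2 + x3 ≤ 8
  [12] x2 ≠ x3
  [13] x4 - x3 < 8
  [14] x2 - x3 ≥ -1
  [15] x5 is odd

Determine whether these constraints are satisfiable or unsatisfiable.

Satisfiable

Setting (x1, x2, x3, x4, x5) = (5, 5, 3, 8, 3) satisfies everything: constraint 5: x5 + x2 = 8; constraint 8: x1 + x4 = 13, and the others follow.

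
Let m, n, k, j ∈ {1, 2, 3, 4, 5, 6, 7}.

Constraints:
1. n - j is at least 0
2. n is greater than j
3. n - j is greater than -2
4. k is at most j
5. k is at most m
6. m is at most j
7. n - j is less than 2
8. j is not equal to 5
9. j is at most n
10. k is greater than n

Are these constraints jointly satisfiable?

Unsatisfiable

Constraints 2, 4, and 10 give k ≤ j, j < n, n < k. Chaining: k ≤ j < n < k, which forces k < k — impossible.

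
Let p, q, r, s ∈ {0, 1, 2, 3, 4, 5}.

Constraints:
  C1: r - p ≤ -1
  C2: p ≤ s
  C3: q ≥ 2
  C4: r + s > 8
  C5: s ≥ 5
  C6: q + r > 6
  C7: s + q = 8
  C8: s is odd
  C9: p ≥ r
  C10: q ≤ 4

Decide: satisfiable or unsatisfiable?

One satisfying assignment is p = 5, q = 3, r = 4, s = 5.
For the less obvious constraints — constraint 1: r - p = -1; constraint 4: r + s = 9; constraint 6: q + r = 7 — and the others hold by inspection.

Satisfiable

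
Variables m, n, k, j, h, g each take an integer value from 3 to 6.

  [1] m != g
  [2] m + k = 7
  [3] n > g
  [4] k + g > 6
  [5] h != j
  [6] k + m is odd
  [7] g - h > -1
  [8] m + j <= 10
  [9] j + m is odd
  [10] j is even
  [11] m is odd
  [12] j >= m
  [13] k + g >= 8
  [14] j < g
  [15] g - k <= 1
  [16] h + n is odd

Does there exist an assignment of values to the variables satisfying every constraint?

Satisfiable

One satisfying assignment is m = 3, n = 6, k = 4, j = 4, h = 3, g = 5.
For the less obvious constraints — constraint 2: m + k = 7; constraint 4: k + g = 9; constraint 7: g - h = 2 — and the others hold by inspection.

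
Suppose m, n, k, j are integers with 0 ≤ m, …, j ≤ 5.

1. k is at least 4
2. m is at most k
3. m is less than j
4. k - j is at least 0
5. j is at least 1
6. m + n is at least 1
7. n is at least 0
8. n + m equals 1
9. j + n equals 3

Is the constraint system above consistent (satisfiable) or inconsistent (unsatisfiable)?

Satisfiable

Try m = 0, n = 1, k = 4, j = 2.
Check constraint 4: k - j = 2; constraint 6: m + n = 1; constraint 8: n + m = 1. The remaining constraints are straightforward to verify.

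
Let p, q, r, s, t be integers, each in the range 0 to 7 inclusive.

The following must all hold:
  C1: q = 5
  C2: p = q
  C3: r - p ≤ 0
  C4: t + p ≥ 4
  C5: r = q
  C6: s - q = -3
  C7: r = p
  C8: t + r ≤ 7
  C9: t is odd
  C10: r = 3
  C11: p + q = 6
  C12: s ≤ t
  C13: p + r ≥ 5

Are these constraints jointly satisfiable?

Unsatisfiable

Constraint 10 fixes r = 3 and constraint 1 fixes q = 5. Constraints 2 and 7 give r = p = q, so r = q. But 3 ≠ 5 — contradiction.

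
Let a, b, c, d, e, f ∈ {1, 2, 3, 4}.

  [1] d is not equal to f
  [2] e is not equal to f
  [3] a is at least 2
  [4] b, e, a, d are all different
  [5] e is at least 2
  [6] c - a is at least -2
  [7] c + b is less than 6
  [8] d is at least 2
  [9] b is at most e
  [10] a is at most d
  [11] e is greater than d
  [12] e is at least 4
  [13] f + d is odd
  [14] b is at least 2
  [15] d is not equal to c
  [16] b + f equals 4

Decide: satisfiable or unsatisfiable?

Constraints 3, 5, 8, and 14 confine each of b, e, a, d to the 3 values {2, …, 4} (the domain already gives each ≤ 4).
Constraint 4 requires all 4 of them to be distinct, but only 3 values are available — impossible by the pigeonhole principle.

Unsatisfiable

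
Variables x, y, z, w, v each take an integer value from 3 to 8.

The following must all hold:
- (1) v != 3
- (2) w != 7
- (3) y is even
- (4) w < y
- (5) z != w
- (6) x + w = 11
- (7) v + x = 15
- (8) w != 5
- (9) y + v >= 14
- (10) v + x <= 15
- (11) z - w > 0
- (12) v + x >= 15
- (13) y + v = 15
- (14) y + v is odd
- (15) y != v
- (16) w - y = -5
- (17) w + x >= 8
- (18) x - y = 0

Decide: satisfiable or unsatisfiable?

Satisfiable

One satisfying assignment is x = 8, y = 8, z = 6, w = 3, v = 7.
For the less obvious constraints — constraint 6: x + w = 11; constraint 7: v + x = 15 — and the others hold by inspection.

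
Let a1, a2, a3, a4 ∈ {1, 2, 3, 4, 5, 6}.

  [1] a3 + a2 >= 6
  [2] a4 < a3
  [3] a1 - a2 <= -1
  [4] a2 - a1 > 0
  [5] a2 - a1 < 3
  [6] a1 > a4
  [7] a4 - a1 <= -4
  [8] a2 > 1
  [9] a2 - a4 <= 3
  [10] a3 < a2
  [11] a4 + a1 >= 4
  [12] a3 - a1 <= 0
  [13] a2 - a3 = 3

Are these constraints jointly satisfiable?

Unsatisfiable

Constraints 3, 7, and 9 give a2 − a1 ≥ 1, a1 − a4 ≥ 4, a4 − a2 ≥ -3.
Adding all 3 inequalities: the left sides telescope to 0, and the right sides sum to 1 + 4 + (-3) = 2. So 0 ≥ 2, which is false.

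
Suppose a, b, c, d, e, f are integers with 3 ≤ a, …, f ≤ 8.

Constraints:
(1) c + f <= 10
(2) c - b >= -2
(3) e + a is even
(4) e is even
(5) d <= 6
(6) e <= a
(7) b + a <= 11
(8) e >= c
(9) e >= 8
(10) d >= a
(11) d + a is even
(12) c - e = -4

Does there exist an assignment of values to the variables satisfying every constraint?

From constraints 6 and 9: a ≥ e and e ≥ 8, so a ≥ 8. From constraints 5 and 10: a ≤ d and d ≤ 6, so a ≤ 6. But 6 < 8, so no value of a works.

Unsatisfiable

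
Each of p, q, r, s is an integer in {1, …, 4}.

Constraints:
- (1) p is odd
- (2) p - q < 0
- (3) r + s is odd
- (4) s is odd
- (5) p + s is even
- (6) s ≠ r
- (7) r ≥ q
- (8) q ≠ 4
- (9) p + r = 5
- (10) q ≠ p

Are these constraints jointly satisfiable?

The assignment p = 1, q = 2, r = 4, s = 1 works:
  constraint 2 holds since p - q = -1.
  constraint 9 holds since p + r = 5.
The rest check out directly.

Satisfiable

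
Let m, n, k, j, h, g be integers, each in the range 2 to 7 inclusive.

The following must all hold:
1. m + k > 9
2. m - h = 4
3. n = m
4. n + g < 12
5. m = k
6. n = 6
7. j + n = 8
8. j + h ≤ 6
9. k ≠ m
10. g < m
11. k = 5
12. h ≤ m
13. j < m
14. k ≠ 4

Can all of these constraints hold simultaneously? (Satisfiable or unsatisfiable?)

Constraint 6 fixes n = 6 and constraint 11 fixes k = 5. Constraints 3 and 5 give n = m = k, so n = k. But 6 ≠ 5 — contradiction.

Unsatisfiable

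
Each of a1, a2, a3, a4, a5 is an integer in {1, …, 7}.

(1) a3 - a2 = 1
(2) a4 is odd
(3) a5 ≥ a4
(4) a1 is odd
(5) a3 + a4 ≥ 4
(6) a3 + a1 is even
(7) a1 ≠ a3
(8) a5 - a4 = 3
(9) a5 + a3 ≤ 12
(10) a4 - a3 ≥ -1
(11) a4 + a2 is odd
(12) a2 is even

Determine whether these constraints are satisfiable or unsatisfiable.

Try a1 = 7, a2 = 2, a3 = 3, a4 = 3, a5 = 6.
Check constraint 1: a3 - a2 = 1; constraint 5: a3 + a4 = 6. The remaining constraints are straightforward to verify.

Satisfiable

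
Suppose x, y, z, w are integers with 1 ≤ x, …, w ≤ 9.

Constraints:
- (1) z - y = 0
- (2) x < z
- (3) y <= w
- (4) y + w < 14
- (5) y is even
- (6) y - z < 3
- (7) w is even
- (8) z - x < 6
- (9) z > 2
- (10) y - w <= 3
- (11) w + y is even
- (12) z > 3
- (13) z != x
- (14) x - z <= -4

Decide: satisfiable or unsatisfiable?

Take x = 1, y = 6, z = 6, w = 6. Then constraint 1: z - y = 0; constraint 4: y + w = 12; constraint 6: y - z = 0, and every other listed constraint is also met.

Satisfiable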